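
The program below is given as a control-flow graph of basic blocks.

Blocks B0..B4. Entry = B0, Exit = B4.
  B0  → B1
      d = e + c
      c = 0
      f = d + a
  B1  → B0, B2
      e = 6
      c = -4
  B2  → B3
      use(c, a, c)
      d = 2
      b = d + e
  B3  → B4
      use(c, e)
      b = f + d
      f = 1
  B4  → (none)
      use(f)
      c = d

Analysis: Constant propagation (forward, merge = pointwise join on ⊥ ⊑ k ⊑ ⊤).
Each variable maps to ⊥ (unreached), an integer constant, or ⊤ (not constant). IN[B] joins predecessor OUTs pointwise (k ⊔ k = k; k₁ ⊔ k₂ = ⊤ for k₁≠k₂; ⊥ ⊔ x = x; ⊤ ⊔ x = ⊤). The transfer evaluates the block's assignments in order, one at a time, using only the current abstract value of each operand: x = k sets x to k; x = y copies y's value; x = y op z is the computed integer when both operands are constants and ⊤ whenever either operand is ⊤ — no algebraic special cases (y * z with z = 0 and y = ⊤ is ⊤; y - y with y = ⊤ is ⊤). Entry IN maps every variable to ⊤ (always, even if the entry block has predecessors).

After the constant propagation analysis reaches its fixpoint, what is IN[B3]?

Answer: {a: ⊤, b: 8, c: -4, d: 2, e: 6, f: ⊤}

Trace:
Per-block solution:
  B0:  IN=(all ⊤)  OUT={c:0; rest ⊤}
  B1:  IN={c:0; rest ⊤}  OUT={c:-4, e:6; rest ⊤}
  B2:  IN={c:-4, e:6; rest ⊤}  OUT={b:8, c:-4, d:2, e:6; rest ⊤}
  B3:  IN={b:8, c:-4, d:2, e:6; rest ⊤}  OUT={c:-4, d:2, e:6, f:1; rest ⊤}
  B4:  IN={c:-4, d:2, e:6, f:1; rest ⊤}  OUT={c:2, d:2, e:6, f:1; rest ⊤}

Merge at B3: IN[B3] = OUT[B2] = {a: ⊤, b: 8, c: -4, d: 2, e: 6, f: ⊤}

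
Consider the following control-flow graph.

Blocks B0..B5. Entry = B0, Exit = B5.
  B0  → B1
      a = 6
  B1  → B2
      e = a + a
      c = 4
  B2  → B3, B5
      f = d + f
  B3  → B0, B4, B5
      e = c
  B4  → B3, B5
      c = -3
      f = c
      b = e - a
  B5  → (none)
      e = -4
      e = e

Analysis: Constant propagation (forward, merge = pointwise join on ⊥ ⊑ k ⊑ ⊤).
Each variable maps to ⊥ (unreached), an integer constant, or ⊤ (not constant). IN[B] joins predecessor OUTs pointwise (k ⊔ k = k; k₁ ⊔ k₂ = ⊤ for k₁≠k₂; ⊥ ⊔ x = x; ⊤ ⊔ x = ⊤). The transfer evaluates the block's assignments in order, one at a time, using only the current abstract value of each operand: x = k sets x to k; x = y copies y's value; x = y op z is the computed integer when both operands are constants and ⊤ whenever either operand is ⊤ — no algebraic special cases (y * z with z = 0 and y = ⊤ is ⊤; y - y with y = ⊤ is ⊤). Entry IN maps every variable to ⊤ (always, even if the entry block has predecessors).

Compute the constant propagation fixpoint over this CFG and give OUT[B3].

Fixpoint table:
  B0:   IN=(all ⊤)   OUT={a:6; rest ⊤}
  B1:   IN={a:6; rest ⊤}   OUT={a:6, c:4, e:12; rest ⊤}
  B2:   IN={a:6, c:4, e:12; rest ⊤}   OUT={a:6, c:4, e:12; rest ⊤}
  B3:   IN={a:6; rest ⊤}   OUT={a:6; rest ⊤}
  B4:   IN={a:6; rest ⊤}   OUT={a:6, c:-3, f:-3; rest ⊤}
  B5:   IN={a:6; rest ⊤}   OUT={a:6, e:-4; rest ⊤}

Merge at B3: IN[B3] = OUT[B2] ⊔ OUT[B4] = {a: 6, b: ⊤, c: ⊤, d: ⊤, e: ⊤, f: ⊤}
Applying B3's transfer function to that IN value gives OUT[B3] (row B3 above).

Answer: {a: 6, b: ⊤, c: ⊤, d: ⊤, e: ⊤, f: ⊤}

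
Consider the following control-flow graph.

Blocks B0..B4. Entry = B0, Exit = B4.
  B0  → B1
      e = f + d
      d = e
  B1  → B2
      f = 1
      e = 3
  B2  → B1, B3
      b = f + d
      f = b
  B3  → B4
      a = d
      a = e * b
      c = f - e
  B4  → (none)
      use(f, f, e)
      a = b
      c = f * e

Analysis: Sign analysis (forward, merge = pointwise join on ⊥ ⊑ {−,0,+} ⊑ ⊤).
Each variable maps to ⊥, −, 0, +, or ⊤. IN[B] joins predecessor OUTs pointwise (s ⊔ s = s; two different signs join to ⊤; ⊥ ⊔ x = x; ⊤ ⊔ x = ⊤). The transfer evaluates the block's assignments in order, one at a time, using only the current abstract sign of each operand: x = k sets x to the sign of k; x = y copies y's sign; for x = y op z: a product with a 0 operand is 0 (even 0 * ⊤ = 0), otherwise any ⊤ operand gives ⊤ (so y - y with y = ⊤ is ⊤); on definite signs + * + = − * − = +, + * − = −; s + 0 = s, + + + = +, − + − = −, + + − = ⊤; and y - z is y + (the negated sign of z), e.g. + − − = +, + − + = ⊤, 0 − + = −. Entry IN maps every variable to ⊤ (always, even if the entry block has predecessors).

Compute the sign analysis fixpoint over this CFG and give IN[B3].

Per-block solution:
  B0: | IN=(all ⊤) | OUT=(all ⊤)
  B1: | IN=(all ⊤) | OUT={e:+, f:+; rest ⊤}
  B2: | IN={e:+, f:+; rest ⊤} | OUT={e:+; rest ⊤}
  B3: | IN={e:+; rest ⊤} | OUT={e:+; rest ⊤}
  B4: | IN={e:+; rest ⊤} | OUT={e:+; rest ⊤}

Merge at B3: IN[B3] = OUT[B2] = {a: ⊤, b: ⊤, c: ⊤, d: ⊤, e: +, f: ⊤}

Answer: {a: ⊤, b: ⊤, c: ⊤, d: ⊤, e: +, f: ⊤}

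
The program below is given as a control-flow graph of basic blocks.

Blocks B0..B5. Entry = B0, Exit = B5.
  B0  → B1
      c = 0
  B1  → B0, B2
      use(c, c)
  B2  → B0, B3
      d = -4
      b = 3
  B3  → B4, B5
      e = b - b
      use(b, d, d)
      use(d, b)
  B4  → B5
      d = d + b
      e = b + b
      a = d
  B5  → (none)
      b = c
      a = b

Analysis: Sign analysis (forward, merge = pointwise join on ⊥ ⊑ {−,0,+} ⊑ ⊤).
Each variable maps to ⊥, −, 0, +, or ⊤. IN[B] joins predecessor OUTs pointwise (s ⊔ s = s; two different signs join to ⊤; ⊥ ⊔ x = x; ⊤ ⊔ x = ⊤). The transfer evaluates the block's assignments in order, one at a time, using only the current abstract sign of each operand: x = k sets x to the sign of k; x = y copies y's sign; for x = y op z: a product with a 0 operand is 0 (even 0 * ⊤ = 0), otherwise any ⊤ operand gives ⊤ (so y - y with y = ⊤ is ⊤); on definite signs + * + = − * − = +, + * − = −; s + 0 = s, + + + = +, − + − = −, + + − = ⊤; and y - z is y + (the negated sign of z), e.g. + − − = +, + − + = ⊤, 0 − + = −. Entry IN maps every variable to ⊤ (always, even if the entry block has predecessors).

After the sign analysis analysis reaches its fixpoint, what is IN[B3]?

Answer: {a: ⊤, b: +, c: 0, d: -, e: ⊤, f: ⊤}

Trace:
Per-block solution:
  B0:  IN=(all ⊤)  OUT={c:0; rest ⊤}
  B1:  IN={c:0; rest ⊤}  OUT={c:0; rest ⊤}
  B2:  IN={c:0; rest ⊤}  OUT={b:+, c:0, d:-; rest ⊤}
  B3:  IN={b:+, c:0, d:-; rest ⊤}  OUT={b:+, c:0, d:-; rest ⊤}
  B4:  IN={b:+, c:0, d:-; rest ⊤}  OUT={b:+, c:0, e:+; rest ⊤}
  B5:  IN={b:+, c:0; rest ⊤}  OUT={a:0, b:0, c:0; rest ⊤}

Merge at B3: IN[B3] = OUT[B2] = {a: ⊤, b: +, c: 0, d: -, e: ⊤, f: ⊤}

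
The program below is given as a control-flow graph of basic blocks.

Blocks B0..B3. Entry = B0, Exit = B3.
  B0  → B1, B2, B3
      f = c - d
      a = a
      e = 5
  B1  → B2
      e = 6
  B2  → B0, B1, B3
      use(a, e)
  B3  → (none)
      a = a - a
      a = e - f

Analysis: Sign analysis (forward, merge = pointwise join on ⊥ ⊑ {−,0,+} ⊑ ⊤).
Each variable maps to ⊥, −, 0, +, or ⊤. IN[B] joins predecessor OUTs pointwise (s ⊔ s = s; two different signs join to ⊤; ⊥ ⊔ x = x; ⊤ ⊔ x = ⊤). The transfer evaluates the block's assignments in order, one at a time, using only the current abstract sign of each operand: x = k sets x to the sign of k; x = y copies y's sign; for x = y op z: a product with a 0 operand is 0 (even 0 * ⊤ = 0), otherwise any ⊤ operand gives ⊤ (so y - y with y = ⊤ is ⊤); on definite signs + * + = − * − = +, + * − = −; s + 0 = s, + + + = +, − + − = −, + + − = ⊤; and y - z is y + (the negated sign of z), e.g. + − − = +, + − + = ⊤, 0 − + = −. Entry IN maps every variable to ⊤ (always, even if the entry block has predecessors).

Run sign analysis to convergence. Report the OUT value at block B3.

Answer: {a: ⊤, b: ⊤, c: ⊤, d: ⊤, e: +, f: ⊤}

Working:
Per-block solution:
  B0: | IN=(all ⊤) | OUT={e:+; rest ⊤}
  B1: | IN={e:+; rest ⊤} | OUT={e:+; rest ⊤}
  B2: | IN={e:+; rest ⊤} | OUT={e:+; rest ⊤}
  B3: | IN={e:+; rest ⊤} | OUT={e:+; rest ⊤}

Merge at B3: IN[B3] = OUT[B0] ⊔ OUT[B2] = {a: ⊤, b: ⊤, c: ⊤, d: ⊤, e: +, f: ⊤}
Applying B3's transfer function to that IN value gives OUT[B3] (row B3 above).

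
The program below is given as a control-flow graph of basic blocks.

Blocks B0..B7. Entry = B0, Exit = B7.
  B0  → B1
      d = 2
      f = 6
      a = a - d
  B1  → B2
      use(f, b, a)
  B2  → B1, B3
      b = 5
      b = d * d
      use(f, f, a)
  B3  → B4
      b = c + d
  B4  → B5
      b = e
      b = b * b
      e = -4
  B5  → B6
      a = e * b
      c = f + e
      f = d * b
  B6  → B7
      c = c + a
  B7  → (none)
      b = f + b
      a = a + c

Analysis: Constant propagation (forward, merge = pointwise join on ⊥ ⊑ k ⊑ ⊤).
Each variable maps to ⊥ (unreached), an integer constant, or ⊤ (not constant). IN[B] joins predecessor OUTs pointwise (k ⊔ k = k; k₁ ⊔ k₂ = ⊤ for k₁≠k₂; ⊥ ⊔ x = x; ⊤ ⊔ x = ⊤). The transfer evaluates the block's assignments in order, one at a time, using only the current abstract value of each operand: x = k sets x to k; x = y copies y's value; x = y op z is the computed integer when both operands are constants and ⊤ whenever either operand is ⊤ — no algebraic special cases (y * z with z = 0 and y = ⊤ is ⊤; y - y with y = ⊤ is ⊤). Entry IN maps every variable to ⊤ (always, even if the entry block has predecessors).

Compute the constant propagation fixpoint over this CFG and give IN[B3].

Answer: {a: ⊤, b: 4, c: ⊤, d: 2, e: ⊤, f: 6}

Derivation:
Fixpoint table:
  B0:  IN=(all ⊤)  OUT={d:2, f:6; rest ⊤}
  B1:  IN={d:2, f:6; rest ⊤}  OUT={d:2, f:6; rest ⊤}
  B2:  IN={d:2, f:6; rest ⊤}  OUT={b:4, d:2, f:6; rest ⊤}
  B3:  IN={b:4, d:2, f:6; rest ⊤}  OUT={d:2, f:6; rest ⊤}
  B4:  IN={d:2, f:6; rest ⊤}  OUT={d:2, e:-4, f:6; rest ⊤}
  B5:  IN={d:2, e:-4, f:6; rest ⊤}  OUT={c:2, d:2, e:-4; rest ⊤}
  B6:  IN={c:2, d:2, e:-4; rest ⊤}  OUT={d:2, e:-4; rest ⊤}
  B7:  IN={d:2, e:-4; rest ⊤}  OUT={d:2, e:-4; rest ⊤}

Merge at B3: IN[B3] = OUT[B2] = {a: ⊤, b: 4, c: ⊤, d: 2, e: ⊤, f: 6}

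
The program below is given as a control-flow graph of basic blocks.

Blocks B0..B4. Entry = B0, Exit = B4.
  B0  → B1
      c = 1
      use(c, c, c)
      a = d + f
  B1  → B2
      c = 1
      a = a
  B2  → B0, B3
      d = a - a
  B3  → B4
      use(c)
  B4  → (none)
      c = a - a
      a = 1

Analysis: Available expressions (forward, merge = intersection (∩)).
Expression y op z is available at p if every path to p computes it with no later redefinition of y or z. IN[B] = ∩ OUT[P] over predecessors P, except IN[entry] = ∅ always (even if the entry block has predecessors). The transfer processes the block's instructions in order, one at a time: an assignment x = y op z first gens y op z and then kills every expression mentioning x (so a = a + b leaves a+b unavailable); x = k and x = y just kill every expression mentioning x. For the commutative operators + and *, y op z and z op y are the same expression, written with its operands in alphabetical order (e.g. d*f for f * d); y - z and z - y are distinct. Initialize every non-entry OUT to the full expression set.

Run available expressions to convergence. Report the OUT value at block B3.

Answer: {a-a}

Working:
Fixpoint table:
  B0:  IN={}  OUT={d+f}
  B1:  IN={d+f}  OUT={d+f}
  B2:  IN={d+f}  OUT={a-a}
  B3:  IN={a-a}  OUT={a-a}
  B4:  IN={a-a}  OUT={}

Merge at B3: IN[B3] = OUT[B2] = {a-a}
Applying B3's transfer function to that IN value gives OUT[B3] (row B3 above).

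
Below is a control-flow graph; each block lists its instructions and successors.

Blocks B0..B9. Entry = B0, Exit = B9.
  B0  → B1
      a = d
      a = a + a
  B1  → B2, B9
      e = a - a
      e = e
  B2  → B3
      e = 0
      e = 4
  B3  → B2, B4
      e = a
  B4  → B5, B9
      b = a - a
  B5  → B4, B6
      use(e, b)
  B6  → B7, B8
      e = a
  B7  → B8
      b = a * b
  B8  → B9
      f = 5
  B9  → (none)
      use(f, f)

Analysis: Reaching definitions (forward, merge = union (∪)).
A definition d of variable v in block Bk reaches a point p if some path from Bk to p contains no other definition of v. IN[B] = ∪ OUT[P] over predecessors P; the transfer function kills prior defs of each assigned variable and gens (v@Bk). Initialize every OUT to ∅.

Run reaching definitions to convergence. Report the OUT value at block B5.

Per-block solution:
  B0:  IN={}  OUT={a@B0}
  B1:  IN={a@B0}  OUT={a@B0, e@B1}
  B2:  IN={a@B0, e@B1, e@B3}  OUT={a@B0, e@B2}
  B3:  IN={a@B0, e@B2}  OUT={a@B0, e@B3}
  B4:  IN={a@B0, b@B4, e@B3}  OUT={a@B0, b@B4, e@B3}
  B5:  IN={a@B0, b@B4, e@B3}  OUT={a@B0, b@B4, e@B3}
  B6:  IN={a@B0, b@B4, e@B3}  OUT={a@B0, b@B4, e@B6}
  B7:  IN={a@B0, b@B4, e@B6}  OUT={a@B0, b@B7, e@B6}
  B8:  IN={a@B0, b@B4, b@B7, e@B6}  OUT={a@B0, b@B4, b@B7, e@B6, f@B8}
  B9:  IN={a@B0, b@B4, b@B7, e@B1, e@B3, e@B6, f@B8}  OUT={a@B0, b@B4, b@B7, e@B1, e@B3, e@B6, f@B8}

Merge at B5: IN[B5] = OUT[B4] = {a@B0, b@B4, e@B3}
Applying B5's transfer function to that IN value gives OUT[B5] (row B5 above).

Answer: {a@B0, b@B4, e@B3}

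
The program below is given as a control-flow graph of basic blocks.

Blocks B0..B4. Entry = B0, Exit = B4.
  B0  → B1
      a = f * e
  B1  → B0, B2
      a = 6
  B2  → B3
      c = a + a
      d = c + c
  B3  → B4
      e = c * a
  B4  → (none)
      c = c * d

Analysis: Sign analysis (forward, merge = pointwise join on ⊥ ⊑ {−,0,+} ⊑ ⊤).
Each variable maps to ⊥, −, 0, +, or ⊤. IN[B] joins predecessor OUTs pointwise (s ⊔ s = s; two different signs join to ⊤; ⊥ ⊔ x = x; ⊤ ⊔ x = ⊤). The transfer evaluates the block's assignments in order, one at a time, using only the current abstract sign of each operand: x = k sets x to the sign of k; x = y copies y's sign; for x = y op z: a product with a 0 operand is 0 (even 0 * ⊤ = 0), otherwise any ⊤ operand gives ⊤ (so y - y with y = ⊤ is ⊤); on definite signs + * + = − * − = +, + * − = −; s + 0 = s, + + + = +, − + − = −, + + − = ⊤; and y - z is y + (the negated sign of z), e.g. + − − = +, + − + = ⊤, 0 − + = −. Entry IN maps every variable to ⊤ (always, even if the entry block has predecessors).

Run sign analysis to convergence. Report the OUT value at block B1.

Answer: {a: +, b: ⊤, c: ⊤, d: ⊤, e: ⊤, f: ⊤}

Derivation:
Fixpoint table:
  B0: | IN=(all ⊤) | OUT=(all ⊤)
  B1: | IN=(all ⊤) | OUT={a:+; rest ⊤}
  B2: | IN={a:+; rest ⊤} | OUT={a:+, c:+, d:+; rest ⊤}
  B3: | IN={a:+, c:+, d:+; rest ⊤} | OUT={a:+, c:+, d:+, e:+; rest ⊤}
  B4: | IN={a:+, c:+, d:+, e:+; rest ⊤} | OUT={a:+, c:+, d:+, e:+; rest ⊤}

Merge at B1: IN[B1] = OUT[B0] = {a: ⊤, b: ⊤, c: ⊤, d: ⊤, e: ⊤, f: ⊤}
Applying B1's transfer function to that IN value gives OUT[B1] (row B1 above).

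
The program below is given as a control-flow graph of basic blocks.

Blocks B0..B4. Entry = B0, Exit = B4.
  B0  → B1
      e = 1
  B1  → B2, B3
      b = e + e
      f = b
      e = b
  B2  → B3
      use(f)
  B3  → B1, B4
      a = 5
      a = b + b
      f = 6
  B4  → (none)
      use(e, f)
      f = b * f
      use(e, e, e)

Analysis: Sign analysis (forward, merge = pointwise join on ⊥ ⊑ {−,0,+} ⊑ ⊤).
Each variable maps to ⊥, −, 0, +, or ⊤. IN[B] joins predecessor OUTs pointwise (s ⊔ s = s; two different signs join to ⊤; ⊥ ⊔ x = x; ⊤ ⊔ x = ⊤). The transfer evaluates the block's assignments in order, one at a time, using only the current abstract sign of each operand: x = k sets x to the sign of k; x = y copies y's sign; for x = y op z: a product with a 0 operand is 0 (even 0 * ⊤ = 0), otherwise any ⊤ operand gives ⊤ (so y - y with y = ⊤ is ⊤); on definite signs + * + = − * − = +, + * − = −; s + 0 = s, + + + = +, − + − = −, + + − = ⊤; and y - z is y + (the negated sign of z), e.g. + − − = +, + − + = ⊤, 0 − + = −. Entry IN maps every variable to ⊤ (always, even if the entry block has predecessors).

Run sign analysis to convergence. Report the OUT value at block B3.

Fixpoint table:
  B0:   IN=(all ⊤)   OUT={e:+; rest ⊤}
  B1:   IN={e:+; rest ⊤}   OUT={b:+, e:+, f:+; rest ⊤}
  B2:   IN={b:+, e:+, f:+; rest ⊤}   OUT={b:+, e:+, f:+; rest ⊤}
  B3:   IN={b:+, e:+, f:+; rest ⊤}   OUT={a:+, b:+, e:+, f:+; rest ⊤}
  B4:   IN={a:+, b:+, e:+, f:+; rest ⊤}   OUT={a:+, b:+, e:+, f:+; rest ⊤}

Merge at B3: IN[B3] = OUT[B1] ⊔ OUT[B2] = {a: ⊤, b: +, c: ⊤, d: ⊤, e: +, f: +}
Applying B3's transfer function to that IN value gives OUT[B3] (row B3 above).

Answer: {a: +, b: +, c: ⊤, d: ⊤, e: +, f: +}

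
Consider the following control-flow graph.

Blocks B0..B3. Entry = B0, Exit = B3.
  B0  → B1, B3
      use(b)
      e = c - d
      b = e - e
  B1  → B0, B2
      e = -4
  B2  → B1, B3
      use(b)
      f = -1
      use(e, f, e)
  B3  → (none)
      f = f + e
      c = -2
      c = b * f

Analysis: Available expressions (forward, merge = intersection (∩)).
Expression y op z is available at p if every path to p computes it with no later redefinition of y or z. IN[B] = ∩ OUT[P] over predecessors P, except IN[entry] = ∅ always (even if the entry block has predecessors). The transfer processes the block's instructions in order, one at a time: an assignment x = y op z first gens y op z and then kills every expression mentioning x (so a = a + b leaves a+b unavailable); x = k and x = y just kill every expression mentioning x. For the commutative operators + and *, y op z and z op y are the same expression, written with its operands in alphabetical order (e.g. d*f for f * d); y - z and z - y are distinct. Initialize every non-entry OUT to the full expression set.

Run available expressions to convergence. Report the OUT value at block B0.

Per-block solution:
  B0:  IN={}  OUT={c-d, e-e}
  B1:  IN={c-d}  OUT={c-d}
  B2:  IN={c-d}  OUT={c-d}
  B3:  IN={c-d}  OUT={b*f}

Merge at B0 (entry node, so the boundary value {} is joined with the incoming edge(s)): IN[B0] = {} ∩ OUT[B1] = {}
Applying B0's transfer function to that IN value gives OUT[B0] (row B0 above).

Answer: {c-d, e-e}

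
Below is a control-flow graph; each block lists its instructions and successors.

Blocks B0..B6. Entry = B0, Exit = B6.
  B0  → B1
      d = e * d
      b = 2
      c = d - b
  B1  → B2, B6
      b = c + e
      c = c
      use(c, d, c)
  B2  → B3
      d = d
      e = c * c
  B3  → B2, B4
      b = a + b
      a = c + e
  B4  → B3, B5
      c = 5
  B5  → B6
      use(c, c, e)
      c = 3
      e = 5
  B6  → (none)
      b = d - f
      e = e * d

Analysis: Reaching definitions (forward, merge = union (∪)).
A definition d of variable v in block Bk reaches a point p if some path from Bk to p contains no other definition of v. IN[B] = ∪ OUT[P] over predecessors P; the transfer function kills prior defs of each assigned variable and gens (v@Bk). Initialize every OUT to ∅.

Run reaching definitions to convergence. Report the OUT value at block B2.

Fixpoint table:
  B0: | IN={} | OUT={b@B0, c@B0, d@B0}
  B1: | IN={b@B0, c@B0, d@B0} | OUT={b@B1, c@B1, d@B0}
  B2: | IN={a@B3, b@B1, b@B3, c@B1, c@B4, d@B0, d@B2, e@B2} | OUT={a@B3, b@B1, b@B3, c@B1, c@B4, d@B2, e@B2}
  B3: | IN={a@B3, b@B1, b@B3, c@B1, c@B4, d@B2, e@B2} | OUT={a@B3, b@B3, c@B1, c@B4, d@B2, e@B2}
  B4: | IN={a@B3, b@B3, c@B1, c@B4, d@B2, e@B2} | OUT={a@B3, b@B3, c@B4, d@B2, e@B2}
  B5: | IN={a@B3, b@B3, c@B4, d@B2, e@B2} | OUT={a@B3, b@B3, c@B5, d@B2, e@B5}
  B6: | IN={a@B3, b@B1, b@B3, c@B1, c@B5, d@B0, d@B2, e@B5} | OUT={a@B3, b@B6, c@B1, c@B5, d@B0, d@B2, e@B6}

Merge at B2: IN[B2] = OUT[B1] ⊔ OUT[B3] = {a@B3, b@B1, b@B3, c@B1, c@B4, d@B0, d@B2, e@B2}
Applying B2's transfer function to that IN value gives OUT[B2] (row B2 above).

Answer: {a@B3, b@B1, b@B3, c@B1, c@B4, d@B2, e@B2}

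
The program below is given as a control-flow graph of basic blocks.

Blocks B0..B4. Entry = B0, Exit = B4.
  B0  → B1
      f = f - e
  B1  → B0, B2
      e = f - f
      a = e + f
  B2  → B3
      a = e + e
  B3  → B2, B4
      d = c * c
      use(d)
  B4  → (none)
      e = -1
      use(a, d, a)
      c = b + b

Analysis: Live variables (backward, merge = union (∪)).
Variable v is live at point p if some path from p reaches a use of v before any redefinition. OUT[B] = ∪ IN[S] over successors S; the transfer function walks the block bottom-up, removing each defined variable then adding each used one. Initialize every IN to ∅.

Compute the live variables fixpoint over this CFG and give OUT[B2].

Converged values:
  B0:   IN={b, c, e, f}   OUT={b, c, f}
  B1:   IN={b, c, f}   OUT={b, c, e, f}
  B2:   IN={b, c, e}   OUT={a, b, c, e}
  B3:   IN={a, b, c, e}   OUT={a, b, c, d, e}
  B4:   IN={a, b, d}   OUT={}

Merge at B2: OUT[B2] = IN[B3] = {a, b, c, e}

Answer: {a, b, c, e}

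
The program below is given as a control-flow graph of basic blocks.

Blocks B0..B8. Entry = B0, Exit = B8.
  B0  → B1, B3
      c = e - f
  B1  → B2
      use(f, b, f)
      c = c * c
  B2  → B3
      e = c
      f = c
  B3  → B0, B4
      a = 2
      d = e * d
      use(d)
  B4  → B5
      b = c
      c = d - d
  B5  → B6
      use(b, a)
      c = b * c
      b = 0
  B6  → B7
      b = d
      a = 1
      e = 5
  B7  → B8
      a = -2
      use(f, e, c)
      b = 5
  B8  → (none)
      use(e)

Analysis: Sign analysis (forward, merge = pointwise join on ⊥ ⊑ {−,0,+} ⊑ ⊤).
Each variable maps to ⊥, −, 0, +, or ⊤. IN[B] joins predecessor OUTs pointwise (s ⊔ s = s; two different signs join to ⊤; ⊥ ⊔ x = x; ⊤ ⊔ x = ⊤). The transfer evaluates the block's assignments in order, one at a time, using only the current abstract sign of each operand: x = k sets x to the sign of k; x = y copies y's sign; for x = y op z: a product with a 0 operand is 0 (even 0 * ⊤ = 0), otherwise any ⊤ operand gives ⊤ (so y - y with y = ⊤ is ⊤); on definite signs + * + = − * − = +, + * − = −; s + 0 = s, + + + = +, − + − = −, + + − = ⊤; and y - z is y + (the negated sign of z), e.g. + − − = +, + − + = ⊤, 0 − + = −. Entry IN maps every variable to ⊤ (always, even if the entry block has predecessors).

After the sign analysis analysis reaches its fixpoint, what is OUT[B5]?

Per-block solution:
  B0:   IN=(all ⊤)   OUT=(all ⊤)
  B1:   IN=(all ⊤)   OUT=(all ⊤)
  B2:   IN=(all ⊤)   OUT=(all ⊤)
  B3:   IN=(all ⊤)   OUT={a:+; rest ⊤}
  B4:   IN={a:+; rest ⊤}   OUT={a:+; rest ⊤}
  B5:   IN={a:+; rest ⊤}   OUT={a:+, b:0; rest ⊤}
  B6:   IN={a:+, b:0; rest ⊤}   OUT={a:+, e:+; rest ⊤}
  B7:   IN={a:+, e:+; rest ⊤}   OUT={a:-, b:+, e:+; rest ⊤}
  B8:   IN={a:-, b:+, e:+; rest ⊤}   OUT={a:-, b:+, e:+; rest ⊤}

Merge at B5: IN[B5] = OUT[B4] = {a: +, b: ⊤, c: ⊤, d: ⊤, e: ⊤, f: ⊤}
Applying B5's transfer function to that IN value gives OUT[B5] (row B5 above).

Answer: {a: +, b: 0, c: ⊤, d: ⊤, e: ⊤, f: ⊤}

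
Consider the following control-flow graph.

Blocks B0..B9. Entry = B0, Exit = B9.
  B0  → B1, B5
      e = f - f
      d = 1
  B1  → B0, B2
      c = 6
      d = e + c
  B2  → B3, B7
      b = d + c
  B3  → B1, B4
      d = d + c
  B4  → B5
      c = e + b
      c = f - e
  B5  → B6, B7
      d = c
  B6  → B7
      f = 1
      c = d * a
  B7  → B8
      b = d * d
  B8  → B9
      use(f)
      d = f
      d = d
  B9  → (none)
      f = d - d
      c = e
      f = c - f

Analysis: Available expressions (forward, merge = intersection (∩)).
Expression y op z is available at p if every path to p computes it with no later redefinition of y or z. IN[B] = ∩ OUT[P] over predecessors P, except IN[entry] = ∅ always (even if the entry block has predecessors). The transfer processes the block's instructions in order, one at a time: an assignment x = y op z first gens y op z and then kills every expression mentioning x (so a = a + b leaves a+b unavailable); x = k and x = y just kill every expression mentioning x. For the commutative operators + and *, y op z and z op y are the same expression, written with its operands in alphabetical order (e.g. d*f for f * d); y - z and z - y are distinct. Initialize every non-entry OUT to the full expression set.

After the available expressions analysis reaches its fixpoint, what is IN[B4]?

Answer: {c+e, f-f}

Derivation:
Per-block solution:
  B0:  IN={}  OUT={f-f}
  B1:  IN={f-f}  OUT={c+e, f-f}
  B2:  IN={c+e, f-f}  OUT={c+d, c+e, f-f}
  B3:  IN={c+d, c+e, f-f}  OUT={c+e, f-f}
  B4:  IN={c+e, f-f}  OUT={b+e, f-e, f-f}
  B5:  IN={f-f}  OUT={f-f}
  B6:  IN={f-f}  OUT={a*d}
  B7:  IN={}  OUT={d*d}
  B8:  IN={d*d}  OUT={}
  B9:  IN={}  OUT={d-d}

Merge at B4: IN[B4] = OUT[B3] = {c+e, f-f}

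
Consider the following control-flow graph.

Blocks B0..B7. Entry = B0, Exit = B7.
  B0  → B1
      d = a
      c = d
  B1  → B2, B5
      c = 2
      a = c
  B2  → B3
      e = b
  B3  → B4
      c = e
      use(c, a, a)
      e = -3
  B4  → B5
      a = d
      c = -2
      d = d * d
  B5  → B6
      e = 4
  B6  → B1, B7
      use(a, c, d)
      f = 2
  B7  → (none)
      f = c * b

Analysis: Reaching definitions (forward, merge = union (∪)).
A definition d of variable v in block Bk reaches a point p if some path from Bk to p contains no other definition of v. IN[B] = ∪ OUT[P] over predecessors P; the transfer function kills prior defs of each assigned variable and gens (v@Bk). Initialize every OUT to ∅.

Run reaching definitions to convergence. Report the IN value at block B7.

Answer: {a@B1, a@B4, c@B1, c@B4, d@B0, d@B4, e@B5, f@B6}

Working:
Fixpoint table:
  B0:  IN={}  OUT={c@B0, d@B0}
  B1:  IN={a@B1, a@B4, c@B0, c@B1, c@B4, d@B0, d@B4, e@B5, f@B6}  OUT={a@B1, c@B1, d@B0, d@B4, e@B5, f@B6}
  B2:  IN={a@B1, c@B1, d@B0, d@B4, e@B5, f@B6}  OUT={a@B1, c@B1, d@B0, d@B4, e@B2, f@B6}
  B3:  IN={a@B1, c@B1, d@B0, d@B4, e@B2, f@B6}  OUT={a@B1, c@B3, d@B0, d@B4, e@B3, f@B6}
  B4:  IN={a@B1, c@B3, d@B0, d@B4, e@B3, f@B6}  OUT={a@B4, c@B4, d@B4, e@B3, f@B6}
  B5:  IN={a@B1, a@B4, c@B1, c@B4, d@B0, d@B4, e@B3, e@B5, f@B6}  OUT={a@B1, a@B4, c@B1, c@B4, d@B0, d@B4, e@B5, f@B6}
  B6:  IN={a@B1, a@B4, c@B1, c@B4, d@B0, d@B4, e@B5, f@B6}  OUT={a@B1, a@B4, c@B1, c@B4, d@B0, d@B4, e@B5, f@B6}
  B7:  IN={a@B1, a@B4, c@B1, c@B4, d@B0, d@B4, e@B5, f@B6}  OUT={a@B1, a@B4, c@B1, c@B4, d@B0, d@B4, e@B5, f@B7}

Merge at B7: IN[B7] = OUT[B6] = {a@B1, a@B4, c@B1, c@B4, d@B0, d@B4, e@B5, f@B6}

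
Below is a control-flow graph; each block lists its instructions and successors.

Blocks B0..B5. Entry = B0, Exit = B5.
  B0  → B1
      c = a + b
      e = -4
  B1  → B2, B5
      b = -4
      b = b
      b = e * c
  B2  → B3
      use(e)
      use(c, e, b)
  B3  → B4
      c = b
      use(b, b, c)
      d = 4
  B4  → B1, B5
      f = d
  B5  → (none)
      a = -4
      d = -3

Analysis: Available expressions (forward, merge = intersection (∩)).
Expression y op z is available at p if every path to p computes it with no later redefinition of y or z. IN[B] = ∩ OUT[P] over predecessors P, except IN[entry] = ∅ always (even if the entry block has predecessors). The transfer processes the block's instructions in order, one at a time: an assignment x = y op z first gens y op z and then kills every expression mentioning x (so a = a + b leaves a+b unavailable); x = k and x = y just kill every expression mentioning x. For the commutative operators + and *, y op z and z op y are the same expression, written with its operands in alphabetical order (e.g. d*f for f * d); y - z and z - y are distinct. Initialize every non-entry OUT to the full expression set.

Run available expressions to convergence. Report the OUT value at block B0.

Answer: {a+b}

Trace:
Converged values:
  B0: | IN={} | OUT={a+b}
  B1: | IN={} | OUT={c*e}
  B2: | IN={c*e} | OUT={c*e}
  B3: | IN={c*e} | OUT={}
  B4: | IN={} | OUT={}
  B5: | IN={} | OUT={}

B0 is the boundary node: IN[B0] = {}
Applying B0's transfer function to that IN value gives OUT[B0] (row B0 above).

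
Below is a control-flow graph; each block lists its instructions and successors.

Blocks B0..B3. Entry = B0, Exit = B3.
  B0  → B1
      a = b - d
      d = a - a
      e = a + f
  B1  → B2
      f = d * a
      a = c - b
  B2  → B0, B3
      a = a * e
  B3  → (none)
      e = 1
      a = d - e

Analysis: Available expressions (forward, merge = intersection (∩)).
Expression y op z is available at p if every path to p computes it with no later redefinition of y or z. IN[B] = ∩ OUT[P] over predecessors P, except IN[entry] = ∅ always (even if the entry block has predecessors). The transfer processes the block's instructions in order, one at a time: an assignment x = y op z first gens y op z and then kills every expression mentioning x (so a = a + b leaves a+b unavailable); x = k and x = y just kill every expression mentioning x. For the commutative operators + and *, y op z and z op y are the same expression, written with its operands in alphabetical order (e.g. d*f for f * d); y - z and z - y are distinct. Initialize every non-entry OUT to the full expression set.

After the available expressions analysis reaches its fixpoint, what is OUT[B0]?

Fixpoint table:
  B0:   IN={}   OUT={a+f, a-a}
  B1:   IN={a+f, a-a}   OUT={c-b}
  B2:   IN={c-b}   OUT={c-b}
  B3:   IN={c-b}   OUT={c-b, d-e}

Merge at B0 (entry node, so the boundary value {} is joined with the incoming edge(s)): IN[B0] = {} ∩ OUT[B2] = {}
Applying B0's transfer function to that IN value gives OUT[B0] (row B0 above).

Answer: {a+f, a-a}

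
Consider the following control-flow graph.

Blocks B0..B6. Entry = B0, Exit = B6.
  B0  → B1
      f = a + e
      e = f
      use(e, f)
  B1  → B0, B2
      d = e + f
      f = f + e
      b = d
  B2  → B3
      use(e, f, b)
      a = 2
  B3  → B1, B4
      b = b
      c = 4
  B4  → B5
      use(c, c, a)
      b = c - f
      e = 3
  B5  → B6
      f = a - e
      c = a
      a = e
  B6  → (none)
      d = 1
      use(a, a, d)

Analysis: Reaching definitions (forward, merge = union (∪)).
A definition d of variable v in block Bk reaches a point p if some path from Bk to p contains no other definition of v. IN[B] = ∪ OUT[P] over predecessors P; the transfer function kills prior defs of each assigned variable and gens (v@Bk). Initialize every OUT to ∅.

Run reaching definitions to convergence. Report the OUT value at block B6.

Answer: {a@B5, b@B4, c@B5, d@B6, e@B4, f@B5}

Derivation:
Converged values:
  B0: | IN={a@B2, b@B1, c@B3, d@B1, e@B0, f@B1} | OUT={a@B2, b@B1, c@B3, d@B1, e@B0, f@B0}
  B1: | IN={a@B2, b@B1, b@B3, c@B3, d@B1, e@B0, f@B0, f@B1} | OUT={a@B2, b@B1, c@B3, d@B1, e@B0, f@B1}
  B2: | IN={a@B2, b@B1, c@B3, d@B1, e@B0, f@B1} | OUT={a@B2, b@B1, c@B3, d@B1, e@B0, f@B1}
  B3: | IN={a@B2, b@B1, c@B3, d@B1, e@B0, f@B1} | OUT={a@B2, b@B3, c@B3, d@B1, e@B0, f@B1}
  B4: | IN={a@B2, b@B3, c@B3, d@B1, e@B0, f@B1} | OUT={a@B2, b@B4, c@B3, d@B1, e@B4, f@B1}
  B5: | IN={a@B2, b@B4, c@B3, d@B1, e@B4, f@B1} | OUT={a@B5, b@B4, c@B5, d@B1, e@B4, f@B5}
  B6: | IN={a@B5, b@B4, c@B5, d@B1, e@B4, f@B5} | OUT={a@B5, b@B4, c@B5, d@B6, e@B4, f@B5}

Merge at B6: IN[B6] = OUT[B5] = {a@B5, b@B4, c@B5, d@B1, e@B4, f@B5}
Applying B6's transfer function to that IN value gives OUT[B6] (row B6 above).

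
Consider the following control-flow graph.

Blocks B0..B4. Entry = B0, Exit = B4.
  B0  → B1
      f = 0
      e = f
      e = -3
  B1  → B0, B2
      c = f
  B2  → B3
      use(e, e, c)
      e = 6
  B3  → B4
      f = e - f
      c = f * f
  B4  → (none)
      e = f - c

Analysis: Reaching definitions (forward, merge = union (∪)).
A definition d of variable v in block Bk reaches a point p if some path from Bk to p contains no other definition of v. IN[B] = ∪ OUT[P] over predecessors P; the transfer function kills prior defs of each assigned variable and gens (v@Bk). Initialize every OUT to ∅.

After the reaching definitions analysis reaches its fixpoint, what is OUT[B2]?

Per-block solution:
  B0:   IN={c@B1, e@B0, f@B0}   OUT={c@B1, e@B0, f@B0}
  B1:   IN={c@B1, e@B0, f@B0}   OUT={c@B1, e@B0, f@B0}
  B2:   IN={c@B1, e@B0, f@B0}   OUT={c@B1, e@B2, f@B0}
  B3:   IN={c@B1, e@B2, f@B0}   OUT={c@B3, e@B2, f@B3}
  B4:   IN={c@B3, e@B2, f@B3}   OUT={c@B3, e@B4, f@B3}

Merge at B2: IN[B2] = OUT[B1] = {c@B1, e@B0, f@B0}
Applying B2's transfer function to that IN value gives OUT[B2] (row B2 above).

Answer: {c@B1, e@B2, f@B0}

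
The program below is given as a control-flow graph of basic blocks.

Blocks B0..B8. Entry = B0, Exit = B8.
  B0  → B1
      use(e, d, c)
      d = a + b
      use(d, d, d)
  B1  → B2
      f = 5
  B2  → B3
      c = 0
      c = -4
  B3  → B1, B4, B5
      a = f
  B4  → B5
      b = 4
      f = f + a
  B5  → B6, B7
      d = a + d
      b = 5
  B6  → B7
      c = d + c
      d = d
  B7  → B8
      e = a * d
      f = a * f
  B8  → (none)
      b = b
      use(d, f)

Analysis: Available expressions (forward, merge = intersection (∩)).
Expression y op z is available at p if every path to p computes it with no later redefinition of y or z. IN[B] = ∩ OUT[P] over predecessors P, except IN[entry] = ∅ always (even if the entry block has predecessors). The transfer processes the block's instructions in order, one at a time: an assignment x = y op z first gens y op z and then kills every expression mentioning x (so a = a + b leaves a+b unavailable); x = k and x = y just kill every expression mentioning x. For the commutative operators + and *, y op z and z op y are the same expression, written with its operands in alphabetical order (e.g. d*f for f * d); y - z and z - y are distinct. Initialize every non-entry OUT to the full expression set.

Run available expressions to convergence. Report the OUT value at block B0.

Answer: {a+b}

Trace:
Fixpoint table:
  B0:  IN={}  OUT={a+b}
  B1:  IN={}  OUT={}
  B2:  IN={}  OUT={}
  B3:  IN={}  OUT={}
  B4:  IN={}  OUT={}
  B5:  IN={}  OUT={}
  B6:  IN={}  OUT={}
  B7:  IN={}  OUT={a*d}
  B8:  IN={a*d}  OUT={a*d}

B0 is the boundary node: IN[B0] = {}
Applying B0's transfer function to that IN value gives OUT[B0] (row B0 above).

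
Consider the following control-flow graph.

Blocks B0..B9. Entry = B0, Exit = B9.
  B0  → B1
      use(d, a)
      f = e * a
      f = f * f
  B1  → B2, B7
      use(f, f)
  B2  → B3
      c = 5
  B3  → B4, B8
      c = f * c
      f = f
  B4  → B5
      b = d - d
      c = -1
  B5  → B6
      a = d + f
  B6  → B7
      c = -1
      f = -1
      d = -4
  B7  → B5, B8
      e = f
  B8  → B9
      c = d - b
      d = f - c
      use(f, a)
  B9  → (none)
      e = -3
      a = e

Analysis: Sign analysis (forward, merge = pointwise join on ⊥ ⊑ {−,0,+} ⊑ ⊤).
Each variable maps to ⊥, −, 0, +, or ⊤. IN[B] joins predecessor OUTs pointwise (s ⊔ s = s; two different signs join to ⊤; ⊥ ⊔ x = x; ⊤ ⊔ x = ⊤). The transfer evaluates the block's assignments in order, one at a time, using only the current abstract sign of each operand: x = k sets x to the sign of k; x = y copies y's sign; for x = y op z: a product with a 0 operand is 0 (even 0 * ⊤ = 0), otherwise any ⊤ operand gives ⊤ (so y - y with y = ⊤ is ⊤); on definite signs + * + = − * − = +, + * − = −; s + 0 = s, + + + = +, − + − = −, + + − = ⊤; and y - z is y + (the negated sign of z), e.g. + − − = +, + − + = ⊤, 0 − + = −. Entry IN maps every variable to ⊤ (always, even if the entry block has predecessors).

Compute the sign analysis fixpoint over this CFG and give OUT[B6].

Fixpoint table:
  B0: | IN=(all ⊤) | OUT=(all ⊤)
  B1: | IN=(all ⊤) | OUT=(all ⊤)
  B2: | IN=(all ⊤) | OUT={c:+; rest ⊤}
  B3: | IN={c:+; rest ⊤} | OUT=(all ⊤)
  B4: | IN=(all ⊤) | OUT={c:-; rest ⊤}
  B5: | IN=(all ⊤) | OUT=(all ⊤)
  B6: | IN=(all ⊤) | OUT={c:-, d:-, f:-; rest ⊤}
  B7: | IN=(all ⊤) | OUT=(all ⊤)
  B8: | IN=(all ⊤) | OUT=(all ⊤)
  B9: | IN=(all ⊤) | OUT={a:-, e:-; rest ⊤}

Merge at B6: IN[B6] = OUT[B5] = {a: ⊤, b: ⊤, c: ⊤, d: ⊤, e: ⊤, f: ⊤}
Applying B6's transfer function to that IN value gives OUT[B6] (row B6 above).

Answer: {a: ⊤, b: ⊤, c: -, d: -, e: ⊤, f: -}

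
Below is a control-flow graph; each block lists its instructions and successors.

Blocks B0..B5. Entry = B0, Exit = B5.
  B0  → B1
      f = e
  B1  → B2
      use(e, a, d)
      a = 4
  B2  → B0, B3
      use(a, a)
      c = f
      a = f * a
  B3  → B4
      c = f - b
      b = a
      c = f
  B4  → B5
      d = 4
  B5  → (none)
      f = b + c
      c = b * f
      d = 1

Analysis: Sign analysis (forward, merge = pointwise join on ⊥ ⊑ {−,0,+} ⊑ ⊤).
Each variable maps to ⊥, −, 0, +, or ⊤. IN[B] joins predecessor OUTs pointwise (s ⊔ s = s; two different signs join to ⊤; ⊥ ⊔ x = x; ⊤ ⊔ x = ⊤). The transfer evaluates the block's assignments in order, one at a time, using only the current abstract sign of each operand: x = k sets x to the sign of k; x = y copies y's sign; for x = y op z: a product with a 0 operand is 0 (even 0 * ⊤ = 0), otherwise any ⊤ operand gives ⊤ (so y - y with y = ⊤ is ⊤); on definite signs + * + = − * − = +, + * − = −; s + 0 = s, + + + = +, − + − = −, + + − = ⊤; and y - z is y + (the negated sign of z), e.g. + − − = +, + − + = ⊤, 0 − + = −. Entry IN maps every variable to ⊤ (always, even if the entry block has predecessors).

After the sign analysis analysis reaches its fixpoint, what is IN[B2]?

Answer: {a: +, b: ⊤, c: ⊤, d: ⊤, e: ⊤, f: ⊤}

Derivation:
Fixpoint table:
  B0: | IN=(all ⊤) | OUT=(all ⊤)
  B1: | IN=(all ⊤) | OUT={a:+; rest ⊤}
  B2: | IN={a:+; rest ⊤} | OUT=(all ⊤)
  B3: | IN=(all ⊤) | OUT=(all ⊤)
  B4: | IN=(all ⊤) | OUT={d:+; rest ⊤}
  B5: | IN={d:+; rest ⊤} | OUT={d:+; rest ⊤}

Merge at B2: IN[B2] = OUT[B1] = {a: +, b: ⊤, c: ⊤, d: ⊤, e: ⊤, f: ⊤}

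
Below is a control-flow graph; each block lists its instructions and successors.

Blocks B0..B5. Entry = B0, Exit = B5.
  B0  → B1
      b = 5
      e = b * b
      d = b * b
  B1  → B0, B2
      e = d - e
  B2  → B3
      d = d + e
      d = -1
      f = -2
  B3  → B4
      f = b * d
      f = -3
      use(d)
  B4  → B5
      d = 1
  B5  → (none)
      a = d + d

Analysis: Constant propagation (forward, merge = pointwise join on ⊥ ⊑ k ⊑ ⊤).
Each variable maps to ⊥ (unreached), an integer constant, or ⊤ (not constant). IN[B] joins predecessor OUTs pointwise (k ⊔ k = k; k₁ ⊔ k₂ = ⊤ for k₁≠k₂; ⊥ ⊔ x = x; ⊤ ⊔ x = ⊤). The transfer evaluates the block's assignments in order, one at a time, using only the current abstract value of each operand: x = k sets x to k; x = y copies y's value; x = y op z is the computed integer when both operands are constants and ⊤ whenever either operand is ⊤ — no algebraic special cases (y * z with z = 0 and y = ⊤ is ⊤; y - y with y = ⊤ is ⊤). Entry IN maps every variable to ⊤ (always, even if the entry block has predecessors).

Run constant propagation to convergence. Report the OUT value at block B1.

Answer: {a: ⊤, b: 5, c: ⊤, d: 25, e: 0, f: ⊤}

Working:
Fixpoint table:
  B0:  IN=(all ⊤)  OUT={b:5, d:25, e:25; rest ⊤}
  B1:  IN={b:5, d:25, e:25; rest ⊤}  OUT={b:5, d:25, e:0; rest ⊤}
  B2:  IN={b:5, d:25, e:0; rest ⊤}  OUT={b:5, d:-1, e:0, f:-2; rest ⊤}
  B3:  IN={b:5, d:-1, e:0, f:-2; rest ⊤}  OUT={b:5, d:-1, e:0, f:-3; rest ⊤}
  B4:  IN={b:5, d:-1, e:0, f:-3; rest ⊤}  OUT={b:5, d:1, e:0, f:-3; rest ⊤}
  B5:  IN={b:5, d:1, e:0, f:-3; rest ⊤}  OUT={a:2, b:5, d:1, e:0, f:-3; rest ⊤}

Merge at B1: IN[B1] = OUT[B0] = {a: ⊤, b: 5, c: ⊤, d: 25, e: 25, f: ⊤}
Applying B1's transfer function to that IN value gives OUT[B1] (row B1 above).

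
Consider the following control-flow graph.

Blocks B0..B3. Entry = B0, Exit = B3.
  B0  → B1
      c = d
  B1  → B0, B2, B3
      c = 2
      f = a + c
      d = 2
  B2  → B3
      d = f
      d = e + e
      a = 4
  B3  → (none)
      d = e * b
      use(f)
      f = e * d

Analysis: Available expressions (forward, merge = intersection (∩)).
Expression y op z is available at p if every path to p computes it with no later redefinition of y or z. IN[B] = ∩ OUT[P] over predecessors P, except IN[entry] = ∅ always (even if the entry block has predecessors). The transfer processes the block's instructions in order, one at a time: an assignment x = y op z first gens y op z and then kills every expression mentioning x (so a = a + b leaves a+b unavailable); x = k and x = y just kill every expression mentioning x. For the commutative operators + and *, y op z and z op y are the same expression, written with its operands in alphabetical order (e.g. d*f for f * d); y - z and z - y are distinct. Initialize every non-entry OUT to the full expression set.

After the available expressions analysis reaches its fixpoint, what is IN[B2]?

Answer: {a+c}

Trace:
Converged values:
  B0: | IN={} | OUT={}
  B1: | IN={} | OUT={a+c}
  B2: | IN={a+c} | OUT={e+e}
  B3: | IN={} | OUT={b*e, d*e}

Merge at B2: IN[B2] = OUT[B1] = {a+c}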